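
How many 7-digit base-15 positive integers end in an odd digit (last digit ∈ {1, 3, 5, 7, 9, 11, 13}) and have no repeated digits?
Last∈{1,3,5,7,9,11,13}. Last=0: 0. Last nonzero: 7×13×P(13,5) = 14054040. Total = 14054040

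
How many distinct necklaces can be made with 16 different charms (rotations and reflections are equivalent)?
(16-1)!/2 = 1307674368000/2 = 653837184000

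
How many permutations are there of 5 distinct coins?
5! = 120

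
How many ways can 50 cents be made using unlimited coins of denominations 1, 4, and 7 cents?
Coefficient of x^50 in 1/(1-x^1) · 1/(1-x^4) · 1/(1-x^7). Case on j = number of 7-cent coins (j = 0..7); remainder r = 50 - 7j is made from {1,4} in ⌊r/4⌋+1 ways. r = 50, 43, 36, 29, 22, 15, 8, 1 → 13 + 11 + 10 + 8 + 6 + 4 + 3 + 1 = 56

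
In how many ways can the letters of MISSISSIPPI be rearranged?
11! / (1! × 4! × 4! × 2!) = 34650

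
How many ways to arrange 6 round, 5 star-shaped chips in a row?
11! / (6! × 5!) = 462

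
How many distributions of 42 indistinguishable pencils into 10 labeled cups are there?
C(42+10-1, 10-1) = C(51, 9) = 3042312350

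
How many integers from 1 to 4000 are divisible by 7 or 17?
⌊4000/7⌋ + ⌊4000/17⌋ - ⌊4000/119⌋ = 571 + 235 - 33 = 773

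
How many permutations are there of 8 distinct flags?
8! = 40320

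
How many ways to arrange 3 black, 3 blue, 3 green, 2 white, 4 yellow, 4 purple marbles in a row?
19! / (3! × 3! × 3! × 2! × 4! × 4!) = 488864376000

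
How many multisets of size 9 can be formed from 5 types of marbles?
C(9+5-1, 5-1) = C(13, 4) = 715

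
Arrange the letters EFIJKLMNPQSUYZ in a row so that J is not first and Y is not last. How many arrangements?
By inclusion-exclusion: 14! - 2×(14-1)! + (14-2)! = 87178291200 - 12454041600 + 479001600 = 75203251200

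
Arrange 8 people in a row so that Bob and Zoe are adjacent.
Treat as block: (8-1)! × 2! = 5040 × 2 = 10080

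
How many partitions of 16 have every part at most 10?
Let r_j(i) = number of partitions of i into parts ≤ j, for i = 0..16. r_1(i) = 1 for all i; r_j(i) = r_{j-1}(i) + r_j(i-j). Rows j = 2..10: ≤2: 1 1 2 2 3 3 4 4 5 5 6 6 7 7 8 8 9; ≤3: 1 1 2 3 4 5 7 8 10 12 14 16 19 21 24 27 30; ≤4: 1 1 2 3 5 6 9 11 15 18 23 27 34 39 47 54 64; ≤5: 1 1 2 3 5 7 10 13 18 23 30 37 47 57 70 84 101; ≤6: 1 1 2 3 5 7 11 14 20 26 35 44 58 71 90 110 136; ≤7: 1 1 2 3 5 7 11 15 21 28 38 49 65 82 105 131 164; ≤8: 1 1 2 3 5 7 11 15 22 29 40 52 70 89 116 146 186; ≤9: 1 1 2 3 5 7 11 15 22 30 41 54 73 94 123 157 201; ≤10: 1 1 2 3 5 7 11 15 22 30 42 55 75 97 128 164 212. r_10(16) = 212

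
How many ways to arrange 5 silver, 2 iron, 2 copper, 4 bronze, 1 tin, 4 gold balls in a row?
18! / (5! × 2! × 2! × 4! × 1! × 4!) = 23156733600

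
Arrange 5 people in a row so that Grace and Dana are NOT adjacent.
Total - adjacent = 5! - (5-1)!×2 = 120 - 48 = 72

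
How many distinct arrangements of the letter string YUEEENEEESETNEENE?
17! / (1! × 1! × 3! × 1! × 1! × 10!) = 16336320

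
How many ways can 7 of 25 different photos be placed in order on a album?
P(25,7) = 25!/(25-7)! = 2422728000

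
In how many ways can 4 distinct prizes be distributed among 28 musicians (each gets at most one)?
P(28,4) = 28!/(28-4)! = 491400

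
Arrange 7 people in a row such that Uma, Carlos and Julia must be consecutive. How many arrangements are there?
Treat the 3 as one block: (7-3+1)! × 3! = 120 × 6 = 720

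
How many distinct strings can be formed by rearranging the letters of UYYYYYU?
7! / (5! × 2!) = 21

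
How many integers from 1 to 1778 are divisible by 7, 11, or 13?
⌊1778/7⌋+⌊1778/11⌋+⌊1778/13⌋ - ⌊1778/77⌋-⌊1778/91⌋-⌊1778/143⌋ + ⌊1778/1001⌋ = 254+161+136 - 23-19-12 + 1 = 498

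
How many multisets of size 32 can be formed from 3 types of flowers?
C(32+3-1, 3-1) = C(34, 2) = 561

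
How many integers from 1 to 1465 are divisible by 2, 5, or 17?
⌊1465/2⌋+⌊1465/5⌋+⌊1465/17⌋ - ⌊1465/10⌋-⌊1465/34⌋-⌊1465/85⌋ + ⌊1465/170⌋ = 732+293+86 - 146-43-17 + 8 = 913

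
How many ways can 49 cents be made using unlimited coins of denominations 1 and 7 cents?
Coefficient of x^49 in 1/(1-x^1) · 1/(1-x^7). Use j coins of 7 for j = 0..⌊49/7⌋ = 7, the rest in 1s: 7 + 1 = 8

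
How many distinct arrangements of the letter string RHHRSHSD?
8! / (3! × 1! × 2! × 2!) = 1680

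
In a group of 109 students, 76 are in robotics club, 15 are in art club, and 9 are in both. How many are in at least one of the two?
|A∪B| = |A| + |B| - |A∩B| = 76 + 15 - 9 = 82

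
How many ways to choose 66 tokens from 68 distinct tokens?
C(68,66) = 68!/(66!×2!) = 2278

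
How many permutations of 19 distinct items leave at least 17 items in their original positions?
Exactly j fixed points: C(19,j)·!(19-j); sum over j ≥ 17 (derangement numbers via !m = (m-1)·(!(m-1) + !(m-2)): !0..!2 = 1, 0, 1). Σ_{j=17}^{19} C(19,j)·!(19-j) = C(19,17)·!2 + C(19,18)·!1 + C(19,19)·!0 = 171·1 + 19·0 + 1·1 = 172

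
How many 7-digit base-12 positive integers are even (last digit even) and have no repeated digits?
Last∈{0,2,4,6,8,10}. Last=0: 332640. Last nonzero: 5×10×P(10,5) = 1512000. Total = 1844640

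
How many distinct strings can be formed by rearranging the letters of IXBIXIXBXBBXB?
13! / (5! × 5! × 3!) = 72072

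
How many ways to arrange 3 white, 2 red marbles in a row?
5! / (3! × 2!) = 10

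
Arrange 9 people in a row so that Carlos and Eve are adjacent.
Treat as block: (9-1)! × 2! = 40320 × 2 = 80640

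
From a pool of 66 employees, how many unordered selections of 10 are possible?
C(66,10) = 66!/(10!×56!) = 210980549208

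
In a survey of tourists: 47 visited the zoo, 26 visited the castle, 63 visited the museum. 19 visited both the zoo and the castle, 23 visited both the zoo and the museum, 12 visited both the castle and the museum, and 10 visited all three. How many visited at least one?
|A∪B∪C| = 47+26+63-19-23-12+10 = 92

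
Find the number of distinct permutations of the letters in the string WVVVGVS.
7! / (1! × 4! × 1! × 1!) = 210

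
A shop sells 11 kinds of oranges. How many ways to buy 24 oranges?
C(24+11-1, 11-1) = C(34, 10) = 131128140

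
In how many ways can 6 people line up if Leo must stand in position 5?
Fix one position: (6-1)! = 120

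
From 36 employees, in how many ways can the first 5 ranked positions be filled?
P(36,5) = 36!/(36-5)! = 45239040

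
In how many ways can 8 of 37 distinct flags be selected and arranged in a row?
P(37,8) = 37!/(37-8)! = 1556675366400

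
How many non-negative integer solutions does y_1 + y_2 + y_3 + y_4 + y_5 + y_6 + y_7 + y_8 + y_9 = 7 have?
C(7+9-1, 9-1) = C(15, 8) = 6435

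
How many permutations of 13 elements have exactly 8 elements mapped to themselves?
Choose the 8 fixed points C(13,8) = 1287, derange the rest: !5 = Σ_{j=0}^{5} (-1)^j·5!/j! = 120 - 120 + 60 - 20 + 5 - 1 = 44. Product = 1287 × 44 = 56628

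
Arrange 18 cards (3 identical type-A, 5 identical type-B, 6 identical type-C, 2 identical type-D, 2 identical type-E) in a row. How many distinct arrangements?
18! / (3! × 5! × 6! × 2! × 2!) = 3087564480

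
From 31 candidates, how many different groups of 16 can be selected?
C(31,16) = 31!/(16!×15!) = 300540195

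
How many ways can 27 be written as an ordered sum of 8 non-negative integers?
C(27+8-1, 8-1) = C(34, 7) = 5379616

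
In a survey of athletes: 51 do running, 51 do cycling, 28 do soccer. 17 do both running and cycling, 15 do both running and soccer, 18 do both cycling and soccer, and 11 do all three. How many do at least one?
|A∪B∪C| = 51+51+28-17-15-18+11 = 91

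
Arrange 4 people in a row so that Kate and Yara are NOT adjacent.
Total - adjacent = 4! - (4-1)!×2 = 24 - 12 = 12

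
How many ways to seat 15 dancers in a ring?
Circular: fix one position, arrange the rest. (15-1)! = 87178291200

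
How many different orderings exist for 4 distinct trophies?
4! = 24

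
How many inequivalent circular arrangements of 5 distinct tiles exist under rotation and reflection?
(5-1)!/2 = 24/2 = 12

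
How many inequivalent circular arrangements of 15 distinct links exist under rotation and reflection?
(15-1)!/2 = 87178291200/2 = 43589145600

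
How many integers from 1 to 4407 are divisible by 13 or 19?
⌊4407/13⌋ + ⌊4407/19⌋ - ⌊4407/247⌋ = 339 + 231 - 17 = 553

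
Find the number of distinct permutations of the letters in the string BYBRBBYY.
8! / (4! × 1! × 3!) = 280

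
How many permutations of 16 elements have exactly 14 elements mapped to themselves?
Choose the 14 fixed points C(16,14) = 120, derange the rest: !2 = Σ_{j=0}^{2} (-1)^j·2!/j! = 2 - 2 + 1 = 1. Product = 120 × 1 = 120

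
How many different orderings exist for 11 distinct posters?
11! = 39916800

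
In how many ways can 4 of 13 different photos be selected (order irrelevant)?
C(13,4) = 13!/(4!×9!) = 715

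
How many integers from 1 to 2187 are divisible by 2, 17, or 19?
⌊2187/2⌋+⌊2187/17⌋+⌊2187/19⌋ - ⌊2187/34⌋-⌊2187/38⌋-⌊2187/323⌋ + ⌊2187/646⌋ = 1093+128+115 - 64-57-6 + 3 = 1212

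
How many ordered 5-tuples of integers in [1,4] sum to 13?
Coefficient of x^13 in (x + x² + ... + x^4)^5. By inclusion-exclusion on dice exceeding 4: Σ_j (-1)^j C(5,j)·C(13-1-4j, 4) = C(5,0)·C(12,4) - C(5,1)·C(8,4) + C(5,2)·C(4,4) = 1·495 - 5·70 + 10·1 = 155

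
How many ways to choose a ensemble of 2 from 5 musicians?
C(5,2) = 5!/(2!×3!) = 10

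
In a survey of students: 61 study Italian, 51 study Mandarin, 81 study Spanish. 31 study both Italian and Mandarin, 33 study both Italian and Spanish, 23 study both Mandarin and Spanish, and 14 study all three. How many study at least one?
|A∪B∪C| = 61+51+81-31-33-23+14 = 120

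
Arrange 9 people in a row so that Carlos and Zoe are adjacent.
Treat as block: (9-1)! × 2! = 40320 × 2 = 80640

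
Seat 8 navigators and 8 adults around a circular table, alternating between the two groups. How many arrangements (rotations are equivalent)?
Fix one of the navigators: (8-1)! ways for the remaining navigators, × 8! ways for the adults = 5040 × 40320 = 203212800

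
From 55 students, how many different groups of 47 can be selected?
C(55,47) = 55!/(47!×8!) = 1217566350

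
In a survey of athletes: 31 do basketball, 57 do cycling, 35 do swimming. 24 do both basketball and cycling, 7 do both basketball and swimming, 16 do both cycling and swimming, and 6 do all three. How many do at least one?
|A∪B∪C| = 31+57+35-24-7-16+6 = 82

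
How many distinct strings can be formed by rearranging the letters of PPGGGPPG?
8! / (4! × 4!) = 70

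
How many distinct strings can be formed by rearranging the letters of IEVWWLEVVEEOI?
13! / (1! × 1! × 3! × 2! × 2! × 4!) = 10810800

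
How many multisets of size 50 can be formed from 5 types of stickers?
C(50+5-1, 5-1) = C(54, 4) = 316251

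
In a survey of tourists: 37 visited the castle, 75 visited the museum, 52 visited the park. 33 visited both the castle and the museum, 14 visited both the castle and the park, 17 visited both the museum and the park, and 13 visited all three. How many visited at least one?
|A∪B∪C| = 37+75+52-33-14-17+13 = 113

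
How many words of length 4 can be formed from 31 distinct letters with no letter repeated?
P(31,4) = 31!/(31-4)! = 755160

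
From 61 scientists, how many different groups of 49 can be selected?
C(61,49) = 61!/(49!×12!) = 1742058970275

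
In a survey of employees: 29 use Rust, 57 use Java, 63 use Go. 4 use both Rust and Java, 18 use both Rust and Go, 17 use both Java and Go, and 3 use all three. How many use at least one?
|A∪B∪C| = 29+57+63-4-18-17+3 = 113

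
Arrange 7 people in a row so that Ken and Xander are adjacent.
Treat as block: (7-1)! × 2! = 720 × 2 = 1440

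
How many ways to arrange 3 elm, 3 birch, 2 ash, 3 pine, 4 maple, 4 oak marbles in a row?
19! / (3! × 3! × 2! × 3! × 4! × 4!) = 488864376000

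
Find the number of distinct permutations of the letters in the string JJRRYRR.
7! / (4! × 2! × 1!) = 105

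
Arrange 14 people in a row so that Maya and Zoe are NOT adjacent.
Total - adjacent = 14! - (14-1)!×2 = 87178291200 - 12454041600 = 74724249600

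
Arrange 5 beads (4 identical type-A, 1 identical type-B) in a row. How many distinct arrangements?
5! / (4! × 1!) = 5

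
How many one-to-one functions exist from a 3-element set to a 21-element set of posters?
P(21,3) = 21!/(21-3)! = 7980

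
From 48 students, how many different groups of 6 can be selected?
C(48,6) = 48!/(6!×42!) = 12271512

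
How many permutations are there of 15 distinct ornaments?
15! = 1307674368000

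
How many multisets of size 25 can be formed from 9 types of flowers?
C(25+9-1, 9-1) = C(33, 8) = 13884156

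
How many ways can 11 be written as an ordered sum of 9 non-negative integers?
C(11+9-1, 9-1) = C(19, 8) = 75582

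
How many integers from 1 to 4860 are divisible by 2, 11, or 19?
⌊4860/2⌋+⌊4860/11⌋+⌊4860/19⌋ - ⌊4860/22⌋-⌊4860/38⌋-⌊4860/209⌋ + ⌊4860/418⌋ = 2430+441+255 - 220-127-23 + 11 = 2767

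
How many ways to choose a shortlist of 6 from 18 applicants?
C(18,6) = 18!/(6!×12!) = 18564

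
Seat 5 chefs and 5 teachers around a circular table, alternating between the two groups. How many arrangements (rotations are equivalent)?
Fix one of the chefs: (5-1)! ways for the remaining chefs, × 5! ways for the teachers = 24 × 120 = 2880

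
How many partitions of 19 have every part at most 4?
Let r_j(i) = number of partitions of i into parts ≤ j, for i = 0..19. r_1(i) = 1 for all i; r_j(i) = r_{j-1}(i) + r_j(i-j). Rows j = 2..4: ≤2: 1 1 2 2 3 3 4 4 5 5 6 6 7 7 8 8 9 9 10 10; ≤3: 1 1 2 3 4 5 7 8 10 12 14 16 19 21 24 27 30 33 37 40; ≤4: 1 1 2 3 5 6 9 11 15 18 23 27 34 39 47 54 64 72 84 94. r_4(19) = 94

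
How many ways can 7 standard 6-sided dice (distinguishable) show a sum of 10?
Coefficient of x^10 in (x + x² + ... + x^6)^7. By inclusion-exclusion on dice exceeding 6: Σ_j (-1)^j C(7,j)·C(10-1-6j, 6) = C(7,0)·C(9,6) = 1·84 = 84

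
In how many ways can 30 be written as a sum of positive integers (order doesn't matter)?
Pentagonal recurrence p(n) = p(n-1) + p(n-2) - p(n-5) - p(n-7) + p(n-12) + p(n-15) - ... gives p(0..29) = 1, 1, 2, 3, 5, 7, 11, 15, 22, 30, 42, 56, 77, 101, 135, 176, 231, 297, 385, 490, 627, 792, 1002, 1255, 1575, 1958, 2436, 3010, 3718, 4565. p(30) = p(29) + p(28) - p(25) - p(23) + p(18) + p(15) - p(8) - p(4) = 4565 + 3718 - 1958 - 1255 + 385 + 176 - 22 - 5 = 5604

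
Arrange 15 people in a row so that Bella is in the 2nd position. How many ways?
Fix one position: (15-1)! = 87178291200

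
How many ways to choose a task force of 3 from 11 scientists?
C(11,3) = 11!/(3!×8!) = 165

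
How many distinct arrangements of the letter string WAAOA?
5! / (1! × 1! × 3!) = 20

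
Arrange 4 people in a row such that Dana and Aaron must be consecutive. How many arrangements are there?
Treat the 2 as one block: (4-2+1)! × 2! = 6 × 2 = 12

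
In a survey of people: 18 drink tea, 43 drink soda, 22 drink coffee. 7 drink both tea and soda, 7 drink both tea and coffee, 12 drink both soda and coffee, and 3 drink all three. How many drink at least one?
|A∪B∪C| = 18+43+22-7-7-12+3 = 60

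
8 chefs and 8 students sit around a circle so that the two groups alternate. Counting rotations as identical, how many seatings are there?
Fix one of the chefs: (8-1)! ways for the remaining chefs, × 8! ways for the students = 5040 × 40320 = 203212800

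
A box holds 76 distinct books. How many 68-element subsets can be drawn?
C(76,68) = 76!/(68!×8!) = 18855883575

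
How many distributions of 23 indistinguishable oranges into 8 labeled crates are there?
C(23+8-1, 8-1) = C(30, 7) = 2035800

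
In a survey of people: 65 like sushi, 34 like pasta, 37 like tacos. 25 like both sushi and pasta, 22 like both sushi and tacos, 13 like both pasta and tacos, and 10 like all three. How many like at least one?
|A∪B∪C| = 65+34+37-25-22-13+10 = 86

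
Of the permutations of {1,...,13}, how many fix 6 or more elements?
Exactly j fixed points: C(13,j)·!(13-j); sum over j ≥ 6 (derangement numbers via !m = (m-1)·(!(m-1) + !(m-2)): !0..!7 = 1, 0, 1, 2, 9, 44, 265, 1854). Σ_{j=6}^{13} C(13,j)·!(13-j) = C(13,6)·!7 + C(13,7)·!6 + C(13,8)·!5 + C(13,9)·!4 + C(13,10)·!3 + C(13,11)·!2 + C(13,12)·!1 + C(13,13)·!0 = 1716·1854 + 1716·265 + 1287·44 + 715·9 + 286·2 + 78·1 + 13·0 + 1·1 = 3699918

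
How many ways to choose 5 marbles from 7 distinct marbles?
C(7,5) = 7!/(5!×2!) = 21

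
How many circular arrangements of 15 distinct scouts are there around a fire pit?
Circular: fix one position, arrange the rest. (15-1)! = 87178291200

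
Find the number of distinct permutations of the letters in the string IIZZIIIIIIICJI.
14! / (1! × 10! × 1! × 2!) = 12012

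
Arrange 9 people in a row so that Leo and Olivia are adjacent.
Treat as block: (9-1)! × 2! = 40320 × 2 = 80640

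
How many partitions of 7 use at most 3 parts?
By conjugation, equals partitions of 7 into parts ≤ 3. Let r_j(i) = number of partitions of i into parts ≤ j, for i = 0..7. r_1(i) = 1 for all i; r_j(i) = r_{j-1}(i) + r_j(i-j). Rows j = 2..3: ≤2: 1 1 2 2 3 3 4 4; ≤3: 1 1 2 3 4 5 7 8. r_3(7) = 8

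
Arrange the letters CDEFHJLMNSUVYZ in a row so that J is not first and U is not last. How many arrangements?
By inclusion-exclusion: 14! - 2×(14-1)! + (14-2)! = 87178291200 - 12454041600 + 479001600 = 75203251200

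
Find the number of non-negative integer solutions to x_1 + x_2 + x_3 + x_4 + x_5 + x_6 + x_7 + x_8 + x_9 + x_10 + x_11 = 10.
C(10+11-1, 11-1) = C(20, 10) = 184756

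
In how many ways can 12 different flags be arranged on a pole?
12! = 479001600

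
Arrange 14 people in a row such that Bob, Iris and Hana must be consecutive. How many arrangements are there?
Treat the 3 as one block: (14-3+1)! × 3! = 479001600 × 6 = 2874009600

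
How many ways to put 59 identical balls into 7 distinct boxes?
C(59+7-1, 7-1) = C(65, 6) = 82598880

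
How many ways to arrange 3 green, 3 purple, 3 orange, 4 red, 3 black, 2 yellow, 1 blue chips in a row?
19! / (3! × 3! × 3! × 4! × 3! × 2! × 1!) = 1955457504000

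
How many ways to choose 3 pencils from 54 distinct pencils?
C(54,3) = 54!/(3!×51!) = 24804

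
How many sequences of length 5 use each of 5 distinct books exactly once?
5! = 120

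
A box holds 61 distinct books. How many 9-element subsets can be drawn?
C(61,9) = 61!/(9!×52!) = 17341763505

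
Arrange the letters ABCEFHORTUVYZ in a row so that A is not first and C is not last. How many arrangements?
By inclusion-exclusion: 13! - 2×(13-1)! + (13-2)! = 6227020800 - 958003200 + 39916800 = 5308934400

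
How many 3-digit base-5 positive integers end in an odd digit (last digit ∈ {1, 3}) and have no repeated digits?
Last∈{1,3}. Last=0: 0. Last nonzero: 2×3×P(3,1) = 18. Total = 18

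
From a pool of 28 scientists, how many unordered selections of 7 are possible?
C(28,7) = 28!/(7!×21!) = 1184040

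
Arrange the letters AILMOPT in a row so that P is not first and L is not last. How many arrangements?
By inclusion-exclusion: 7! - 2×(7-1)! + (7-2)! = 5040 - 1440 + 120 = 3720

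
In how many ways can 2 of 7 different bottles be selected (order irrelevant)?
C(7,2) = 7!/(2!×5!) = 21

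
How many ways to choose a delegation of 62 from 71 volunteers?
C(71,62) = 71!/(62!×9!) = 74473879480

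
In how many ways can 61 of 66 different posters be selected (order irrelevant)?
C(66,61) = 66!/(61!×5!) = 8936928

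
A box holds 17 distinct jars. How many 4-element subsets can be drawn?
C(17,4) = 17!/(4!×13!) = 2380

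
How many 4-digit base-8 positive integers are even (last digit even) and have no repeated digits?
Last∈{0,2,4,6}. Last=0: 210. Last nonzero: 3×6×P(6,2) = 540. Total = 750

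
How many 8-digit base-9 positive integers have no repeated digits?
First digit: 8 choices (nonzero). Then descending: 8 × 8 × 7 × 6 × 5 × 4 × 3 × 2 = 322560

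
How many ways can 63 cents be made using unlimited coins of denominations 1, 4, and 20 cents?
Coefficient of x^63 in 1/(1-x^1) · 1/(1-x^4) · 1/(1-x^20). Case on j = number of 20-cent coins (j = 0..3); remainder r = 63 - 20j is made from {1,4} in ⌊r/4⌋+1 ways. r = 63, 43, 23, 3 → 16 + 11 + 6 + 1 = 34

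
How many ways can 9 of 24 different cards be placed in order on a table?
P(24,9) = 24!/(24-9)! = 474467051520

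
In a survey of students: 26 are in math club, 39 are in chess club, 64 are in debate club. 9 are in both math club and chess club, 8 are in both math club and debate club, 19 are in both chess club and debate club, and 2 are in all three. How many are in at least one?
|A∪B∪C| = 26+39+64-9-8-19+2 = 95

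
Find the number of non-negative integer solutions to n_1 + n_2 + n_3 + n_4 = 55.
C(55+4-1, 4-1) = C(58, 3) = 30856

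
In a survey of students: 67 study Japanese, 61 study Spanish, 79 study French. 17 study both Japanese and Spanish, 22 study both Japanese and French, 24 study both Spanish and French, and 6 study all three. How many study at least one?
|A∪B∪C| = 67+61+79-17-22-24+6 = 150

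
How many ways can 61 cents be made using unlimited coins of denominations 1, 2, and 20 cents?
Coefficient of x^61 in 1/(1-x^1) · 1/(1-x^2) · 1/(1-x^20). Case on j = number of 20-cent coins (j = 0..3); remainder r = 61 - 20j is made from {1,2} in ⌊r/2⌋+1 ways. r = 61, 41, 21, 1 → 31 + 21 + 11 + 1 = 64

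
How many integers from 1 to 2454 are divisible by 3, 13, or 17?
⌊2454/3⌋+⌊2454/13⌋+⌊2454/17⌋ - ⌊2454/39⌋-⌊2454/51⌋-⌊2454/221⌋ + ⌊2454/663⌋ = 818+188+144 - 62-48-11 + 3 = 1032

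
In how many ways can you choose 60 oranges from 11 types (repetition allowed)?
C(60+11-1, 11-1) = C(70, 10) = 396704524216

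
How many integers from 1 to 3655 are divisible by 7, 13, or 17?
⌊3655/7⌋+⌊3655/13⌋+⌊3655/17⌋ - ⌊3655/91⌋-⌊3655/119⌋-⌊3655/221⌋ + ⌊3655/1547⌋ = 522+281+215 - 40-30-16 + 2 = 934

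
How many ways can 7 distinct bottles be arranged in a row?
7! = 5040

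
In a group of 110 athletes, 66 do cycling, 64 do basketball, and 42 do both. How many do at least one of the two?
|A∪B| = |A| + |B| - |A∩B| = 66 + 64 - 42 = 88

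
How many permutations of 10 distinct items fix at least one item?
Complement of the derangements. !10 = Σ_{j=0}^{10} (-1)^j·10!/j! = 3628800 - 3628800 + 1814400 - 604800 + 151200 - 30240 + 5040 - 720 + 90 - 10 + 1 = 1334961. 10! - !10 = 3628800 - 1334961 = 2293839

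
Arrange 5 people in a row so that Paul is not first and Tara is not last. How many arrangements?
By inclusion-exclusion: 5! - 2×(5-1)! + (5-2)! = 120 - 48 + 6 = 78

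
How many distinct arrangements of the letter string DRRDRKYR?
8! / (1! × 2! × 4! × 1!) = 840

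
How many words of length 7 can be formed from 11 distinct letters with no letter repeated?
P(11,7) = 11!/(11-7)! = 1663200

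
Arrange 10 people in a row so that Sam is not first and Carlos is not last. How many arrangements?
By inclusion-exclusion: 10! - 2×(10-1)! + (10-2)! = 3628800 - 725760 + 40320 = 2943360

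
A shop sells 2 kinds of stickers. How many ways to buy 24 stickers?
C(24+2-1, 2-1) = C(25, 1) = 25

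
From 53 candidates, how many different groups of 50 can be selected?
C(53,50) = 53!/(50!×3!) = 23426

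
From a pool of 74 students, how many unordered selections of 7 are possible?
C(74,7) = 74!/(7!×67!) = 1799579064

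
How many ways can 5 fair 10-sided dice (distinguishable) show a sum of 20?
Coefficient of x^20 in (x + x² + ... + x^10)^5. By inclusion-exclusion on dice exceeding 10: Σ_j (-1)^j C(5,j)·C(20-1-10j, 4) = C(5,0)·C(19,4) - C(5,1)·C(9,4) = 1·3876 - 5·126 = 3246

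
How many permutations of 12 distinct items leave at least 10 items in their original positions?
Exactly j fixed points: C(12,j)·!(12-j); sum over j ≥ 10 (derangement numbers via !m = (m-1)·(!(m-1) + !(m-2)): !0..!2 = 1, 0, 1). Σ_{j=10}^{12} C(12,j)·!(12-j) = C(12,10)·!2 + C(12,11)·!1 + C(12,12)·!0 = 66·1 + 12·0 + 1·1 = 67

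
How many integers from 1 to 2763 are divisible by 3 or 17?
⌊2763/3⌋ + ⌊2763/17⌋ - ⌊2763/51⌋ = 921 + 162 - 54 = 1029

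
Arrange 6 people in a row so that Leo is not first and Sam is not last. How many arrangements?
By inclusion-exclusion: 6! - 2×(6-1)! + (6-2)! = 720 - 240 + 24 = 504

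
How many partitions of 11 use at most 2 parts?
By conjugation, equals partitions of 11 into parts ≤ 2. Let r_j(i) = number of partitions of i into parts ≤ j, for i = 0..11. r_1(i) = 1 for all i; r_j(i) = r_{j-1}(i) + r_j(i-j). Rows j = 2..2: ≤2: 1 1 2 2 3 3 4 4 5 5 6 6. r_2(11) = 6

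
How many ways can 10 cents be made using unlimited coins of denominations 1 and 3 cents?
Coefficient of x^10 in 1/(1-x^1) · 1/(1-x^3). Use j coins of 3 for j = 0..⌊10/3⌋ = 3, the rest in 1s: 3 + 1 = 4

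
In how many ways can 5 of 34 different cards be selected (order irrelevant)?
C(34,5) = 34!/(5!×29!) = 278256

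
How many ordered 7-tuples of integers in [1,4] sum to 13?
Coefficient of x^13 in (x + x² + ... + x^4)^7. By inclusion-exclusion on dice exceeding 4: Σ_j (-1)^j C(7,j)·C(13-1-4j, 6) = C(7,0)·C(12,6) - C(7,1)·C(8,6) = 1·924 - 7·28 = 728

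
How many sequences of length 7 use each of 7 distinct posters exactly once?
7! = 5040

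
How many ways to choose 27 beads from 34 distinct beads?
C(34,27) = 34!/(27!×7!) = 5379616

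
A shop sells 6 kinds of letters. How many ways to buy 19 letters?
C(19+6-1, 6-1) = C(24, 5) = 42504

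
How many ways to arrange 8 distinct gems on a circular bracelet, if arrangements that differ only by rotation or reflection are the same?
(8-1)!/2 = 5040/2 = 2520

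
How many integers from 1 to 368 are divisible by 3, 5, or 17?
⌊368/3⌋+⌊368/5⌋+⌊368/17⌋ - ⌊368/15⌋-⌊368/51⌋-⌊368/85⌋ + ⌊368/255⌋ = 122+73+21 - 24-7-4 + 1 = 182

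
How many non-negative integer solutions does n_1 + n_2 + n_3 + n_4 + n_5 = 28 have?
C(28+5-1, 5-1) = C(32, 4) = 35960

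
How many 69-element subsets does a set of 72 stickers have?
C(72,69) = 72!/(69!×3!) = 59640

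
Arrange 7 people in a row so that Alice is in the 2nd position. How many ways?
Fix one position: (7-1)! = 720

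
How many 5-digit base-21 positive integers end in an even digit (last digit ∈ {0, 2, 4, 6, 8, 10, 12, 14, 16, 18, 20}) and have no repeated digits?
Last∈{0,2,4,6,8,10,12,14,16,18,20}. Last=0: 116280. Last nonzero: 10×19×P(19,3) = 1104660. Total = 1220940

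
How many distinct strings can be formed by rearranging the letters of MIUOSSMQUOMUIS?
14! / (1! × 3! × 2! × 3! × 3! × 2!) = 100900800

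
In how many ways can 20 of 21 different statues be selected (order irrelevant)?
C(21,20) = 21!/(20!×1!) = 21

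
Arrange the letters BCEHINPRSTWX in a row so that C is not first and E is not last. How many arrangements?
By inclusion-exclusion: 12! - 2×(12-1)! + (12-2)! = 479001600 - 79833600 + 3628800 = 402796800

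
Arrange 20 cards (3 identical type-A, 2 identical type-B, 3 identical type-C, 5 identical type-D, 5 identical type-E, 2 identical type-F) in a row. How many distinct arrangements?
20! / (3! × 2! × 3! × 5! × 5! × 2!) = 1173274502400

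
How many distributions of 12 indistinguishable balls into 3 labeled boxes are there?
C(12+3-1, 3-1) = C(14, 2) = 91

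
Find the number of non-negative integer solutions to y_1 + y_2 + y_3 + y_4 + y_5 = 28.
C(28+5-1, 5-1) = C(32, 4) = 35960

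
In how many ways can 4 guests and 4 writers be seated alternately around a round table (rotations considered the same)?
Fix one of the guests: (4-1)! ways for the remaining guests, × 4! ways for the writers = 6 × 24 = 144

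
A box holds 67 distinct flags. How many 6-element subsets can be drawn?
C(67,6) = 67!/(6!×61!) = 99795696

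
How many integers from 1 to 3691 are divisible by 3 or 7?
⌊3691/3⌋ + ⌊3691/7⌋ - ⌊3691/21⌋ = 1230 + 527 - 175 = 1582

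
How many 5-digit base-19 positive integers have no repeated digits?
First digit: 18 choices (nonzero). Then descending: 18 × 18 × 17 × 16 × 15 = 1321920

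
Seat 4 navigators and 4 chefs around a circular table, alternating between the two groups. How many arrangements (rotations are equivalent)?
Fix one of the navigators: (4-1)! ways for the remaining navigators, × 4! ways for the chefs = 6 × 24 = 144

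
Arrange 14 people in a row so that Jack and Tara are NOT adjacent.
Total - adjacent = 14! - (14-1)!×2 = 87178291200 - 12454041600 = 74724249600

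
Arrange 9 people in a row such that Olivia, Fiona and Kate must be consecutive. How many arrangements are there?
Treat the 3 as one block: (9-3+1)! × 3! = 5040 × 6 = 30240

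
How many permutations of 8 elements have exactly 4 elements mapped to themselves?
Choose the 4 fixed points C(8,4) = 70, derange the rest: !4 = Σ_{j=0}^{4} (-1)^j·4!/j! = 24 - 24 + 12 - 4 + 1 = 9. Product = 70 × 9 = 630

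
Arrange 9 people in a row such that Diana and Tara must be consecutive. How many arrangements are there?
Treat the 2 as one block: (9-2+1)! × 2! = 40320 × 2 = 80640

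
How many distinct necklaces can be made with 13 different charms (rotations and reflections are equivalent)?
(13-1)!/2 = 479001600/2 = 239500800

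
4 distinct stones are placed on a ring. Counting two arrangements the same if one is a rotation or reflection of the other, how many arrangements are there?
(4-1)!/2 = 6/2 = 3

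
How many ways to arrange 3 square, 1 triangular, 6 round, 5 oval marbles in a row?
15! / (3! × 1! × 6! × 5!) = 2522520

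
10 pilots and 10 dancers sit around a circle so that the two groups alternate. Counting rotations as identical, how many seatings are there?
Fix one of the pilots: (10-1)! ways for the remaining pilots, × 10! ways for the dancers = 362880 × 3628800 = 1316818944000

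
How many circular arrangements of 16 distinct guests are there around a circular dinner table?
Circular: fix one position, arrange the rest. (16-1)! = 1307674368000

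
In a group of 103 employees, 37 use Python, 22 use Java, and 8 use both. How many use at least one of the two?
|A∪B| = |A| + |B| - |A∩B| = 37 + 22 - 8 = 51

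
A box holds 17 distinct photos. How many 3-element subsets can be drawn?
C(17,3) = 17!/(3!×14!) = 680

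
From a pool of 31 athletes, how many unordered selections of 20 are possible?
C(31,20) = 31!/(20!×11!) = 84672315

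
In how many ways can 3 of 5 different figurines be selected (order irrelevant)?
C(5,3) = 5!/(3!×2!) = 10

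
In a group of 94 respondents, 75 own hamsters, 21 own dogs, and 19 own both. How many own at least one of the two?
|A∪B| = |A| + |B| - |A∩B| = 75 + 21 - 19 = 77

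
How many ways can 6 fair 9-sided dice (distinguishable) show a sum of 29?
Coefficient of x^29 in (x + x² + ... + x^9)^6. By inclusion-exclusion on dice exceeding 9: Σ_j (-1)^j C(6,j)·C(29-1-9j, 5) = C(6,0)·C(28,5) - C(6,1)·C(19,5) + C(6,2)·C(10,5) = 1·98280 - 6·11628 + 15·252 = 32292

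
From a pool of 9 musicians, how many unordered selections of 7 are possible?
C(9,7) = 9!/(7!×2!) = 36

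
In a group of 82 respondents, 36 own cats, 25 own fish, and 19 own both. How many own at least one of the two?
|A∪B| = |A| + |B| - |A∩B| = 36 + 25 - 19 = 42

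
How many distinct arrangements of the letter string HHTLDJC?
7! / (1! × 1! × 1! × 1! × 1! × 2!) = 2520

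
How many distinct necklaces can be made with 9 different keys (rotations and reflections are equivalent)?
(9-1)!/2 = 40320/2 = 20160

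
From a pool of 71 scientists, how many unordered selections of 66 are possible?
C(71,66) = 71!/(66!×5!) = 13019909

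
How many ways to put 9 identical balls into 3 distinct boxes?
C(9+3-1, 3-1) = C(11, 2) = 55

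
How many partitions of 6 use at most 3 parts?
By conjugation, equals partitions of 6 into parts ≤ 3. Let r_j(i) = number of partitions of i into parts ≤ j, for i = 0..6. r_1(i) = 1 for all i; r_j(i) = r_{j-1}(i) + r_j(i-j). Rows j = 2..3: ≤2: 1 1 2 2 3 3 4; ≤3: 1 1 2 3 4 5 7. r_3(6) = 7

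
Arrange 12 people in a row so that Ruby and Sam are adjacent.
Treat as block: (12-1)! × 2! = 39916800 × 2 = 79833600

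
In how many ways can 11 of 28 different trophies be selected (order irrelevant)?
C(28,11) = 28!/(11!×17!) = 21474180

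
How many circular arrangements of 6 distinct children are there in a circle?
Circular: fix one position, arrange the rest. (6-1)! = 120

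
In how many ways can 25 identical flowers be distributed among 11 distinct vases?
C(25+11-1, 11-1) = C(35, 10) = 183579396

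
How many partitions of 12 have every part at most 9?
Let r_j(i) = number of partitions of i into parts ≤ j, for i = 0..12. r_1(i) = 1 for all i; r_j(i) = r_{j-1}(i) + r_j(i-j). Rows j = 2..9: ≤2: 1 1 2 2 3 3 4 4 5 5 6 6 7; ≤3: 1 1 2 3 4 5 7 8 10 12 14 16 19; ≤4: 1 1 2 3 5 6 9 11 15 18 23 27 34; ≤5: 1 1 2 3 5 7 10 13 18 23 30 37 47; ≤6: 1 1 2 3 5 7 11 14 20 26 35 44 58; ≤7: 1 1 2 3 5 7 11 15 21 28 38 49 65; ≤8: 1 1 2 3 5 7 11 15 22 29 40 52 70; ≤9: 1 1 2 3 5 7 11 15 22 30 41 54 73. r_9(12) = 73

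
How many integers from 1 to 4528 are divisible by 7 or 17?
⌊4528/7⌋ + ⌊4528/17⌋ - ⌊4528/119⌋ = 646 + 266 - 38 = 874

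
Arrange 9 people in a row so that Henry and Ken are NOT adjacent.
Total - adjacent = 9! - (9-1)!×2 = 362880 - 80640 = 282240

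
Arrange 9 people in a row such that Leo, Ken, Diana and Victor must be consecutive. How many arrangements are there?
Treat the 4 as one block: (9-4+1)! × 4! = 720 × 24 = 17280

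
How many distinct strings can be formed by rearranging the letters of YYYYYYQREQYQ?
12! / (1! × 1! × 7! × 3!) = 15840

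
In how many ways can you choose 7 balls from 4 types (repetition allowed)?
C(7+4-1, 4-1) = C(10, 3) = 120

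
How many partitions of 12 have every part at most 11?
Let r_j(i) = number of partitions of i into parts ≤ j, for i = 0..12. r_1(i) = 1 for all i; r_j(i) = r_{j-1}(i) + r_j(i-j). Rows j = 2..11: ≤2: 1 1 2 2 3 3 4 4 5 5 6 6 7; ≤3: 1 1 2 3 4 5 7 8 10 12 14 16 19; ≤4: 1 1 2 3 5 6 9 11 15 18 23 27 34; ≤5: 1 1 2 3 5 7 10 13 18 23 30 37 47; ≤6: 1 1 2 3 5 7 11 14 20 26 35 44 58; ≤7: 1 1 2 3 5 7 11 15 21 28 38 49 65; ≤8: 1 1 2 3 5 7 11 15 22 29 40 52 70; ≤9: 1 1 2 3 5 7 11 15 22 30 41 54 73; ≤10: 1 1 2 3 5 7 11 15 22 30 42 55 75; ≤11: 1 1 2 3 5 7 11 15 22 30 42 56 76. r_11(12) = 76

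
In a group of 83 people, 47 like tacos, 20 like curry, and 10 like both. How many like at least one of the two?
|A∪B| = |A| + |B| - |A∩B| = 47 + 20 - 10 = 57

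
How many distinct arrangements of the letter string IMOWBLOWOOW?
11! / (1! × 1! × 4! × 1! × 1! × 3!) = 277200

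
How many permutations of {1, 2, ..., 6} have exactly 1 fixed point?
Choose the 1 fixed point C(6,1) = 6, derange the rest: !5 = Σ_{j=0}^{5} (-1)^j·5!/j! = 120 - 120 + 60 - 20 + 5 - 1 = 44. Product = 6 × 44 = 264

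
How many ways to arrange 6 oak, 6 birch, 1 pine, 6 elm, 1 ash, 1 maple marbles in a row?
21! / (6! × 6! × 1! × 6! × 1! × 1!) = 136882025280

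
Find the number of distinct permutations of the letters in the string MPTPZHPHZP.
10! / (1! × 2! × 2! × 4! × 1!) = 37800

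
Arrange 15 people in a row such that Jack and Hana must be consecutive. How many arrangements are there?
Treat the 2 as one block: (15-2+1)! × 2! = 87178291200 × 2 = 174356582400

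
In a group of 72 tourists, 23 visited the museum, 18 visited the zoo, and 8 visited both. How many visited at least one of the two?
|A∪B| = |A| + |B| - |A∩B| = 23 + 18 - 8 = 33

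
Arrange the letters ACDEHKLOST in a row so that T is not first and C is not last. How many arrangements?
By inclusion-exclusion: 10! - 2×(10-1)! + (10-2)! = 3628800 - 725760 + 40320 = 2943360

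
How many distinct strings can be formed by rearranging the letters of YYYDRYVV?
8! / (1! × 4! × 2! × 1!) = 840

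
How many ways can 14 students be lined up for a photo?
14! = 87178291200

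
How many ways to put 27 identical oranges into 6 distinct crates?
C(27+6-1, 6-1) = C(32, 5) = 201376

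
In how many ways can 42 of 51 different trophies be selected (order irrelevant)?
C(51,42) = 51!/(42!×9!) = 3042312350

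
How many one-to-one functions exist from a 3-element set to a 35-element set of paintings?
P(35,3) = 35!/(35-3)! = 39270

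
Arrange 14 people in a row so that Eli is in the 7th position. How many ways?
Fix one position: (14-1)! = 6227020800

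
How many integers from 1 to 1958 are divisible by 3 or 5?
⌊1958/3⌋ + ⌊1958/5⌋ - ⌊1958/15⌋ = 652 + 391 - 130 = 913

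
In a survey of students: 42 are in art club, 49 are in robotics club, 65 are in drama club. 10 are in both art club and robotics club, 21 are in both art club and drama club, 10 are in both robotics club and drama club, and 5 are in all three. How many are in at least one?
|A∪B∪C| = 42+49+65-10-21-10+5 = 120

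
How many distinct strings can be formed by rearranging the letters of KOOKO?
5! / (2! × 3!) = 10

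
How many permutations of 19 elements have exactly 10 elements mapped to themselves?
Choose the 10 fixed points C(19,10) = 92378, derange the rest: !9 = Σ_{j=0}^{9} (-1)^j·9!/j! = 362880 - 362880 + 181440 - 60480 + 15120 - 3024 + 504 - 72 + 9 - 1 = 133496. Product = 92378 × 133496 = 12332093488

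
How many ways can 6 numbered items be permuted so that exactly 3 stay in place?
Choose the 3 fixed points C(6,3) = 20, derange the rest: !3 = Σ_{j=0}^{3} (-1)^j·3!/j! = 6 - 6 + 3 - 1 = 2. Product = 20 × 2 = 40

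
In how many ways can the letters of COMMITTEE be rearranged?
9! / (1! × 1! × 2! × 1! × 2! × 2!) = 45360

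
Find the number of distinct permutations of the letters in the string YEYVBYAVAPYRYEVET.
17! / (3! × 1! × 2! × 1! × 3! × 1! × 5! × 1!) = 41167526400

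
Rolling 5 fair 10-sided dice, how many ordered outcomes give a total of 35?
Coefficient of x^35 in (x + x² + ... + x^10)^5. By inclusion-exclusion on dice exceeding 10: Σ_j (-1)^j C(5,j)·C(35-1-10j, 4) = C(5,0)·C(34,4) - C(5,1)·C(24,4) + C(5,2)·C(14,4) - C(5,3)·C(4,4) = 1·46376 - 5·10626 + 10·1001 - 10·1 = 3246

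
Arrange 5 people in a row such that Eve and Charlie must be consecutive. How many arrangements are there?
Treat the 2 as one block: (5-2+1)! × 2! = 24 × 2 = 48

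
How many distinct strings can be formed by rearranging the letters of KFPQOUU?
7! / (1! × 1! × 2! × 1! × 1! × 1!) = 2520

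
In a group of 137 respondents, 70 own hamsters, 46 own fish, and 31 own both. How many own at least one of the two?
|A∪B| = |A| + |B| - |A∩B| = 70 + 46 - 31 = 85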